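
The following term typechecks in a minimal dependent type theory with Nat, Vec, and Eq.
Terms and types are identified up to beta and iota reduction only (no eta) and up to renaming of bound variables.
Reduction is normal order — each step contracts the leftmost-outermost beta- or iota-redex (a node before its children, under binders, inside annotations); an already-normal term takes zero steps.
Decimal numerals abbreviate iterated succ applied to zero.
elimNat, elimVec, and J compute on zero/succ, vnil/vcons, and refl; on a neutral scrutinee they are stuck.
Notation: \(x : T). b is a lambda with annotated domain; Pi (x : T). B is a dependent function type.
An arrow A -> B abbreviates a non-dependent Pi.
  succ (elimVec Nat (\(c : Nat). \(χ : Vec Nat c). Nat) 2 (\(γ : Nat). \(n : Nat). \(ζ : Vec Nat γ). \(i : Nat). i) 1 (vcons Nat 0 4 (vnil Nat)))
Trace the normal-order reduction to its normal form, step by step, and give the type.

normal-order reduction sequence:
  succ (elimVec Nat (\(c : Nat). \(χ : Vec Nat c). Nat) 2 (\(γ : Nat). \(n : Nat). \(ζ : Vec Nat γ). \(i : Nat). i) 1 (vcons Nat 0 4 (vnil Nat)))
  ~> succ ((\(c : Nat). \(χ : Nat). \(γ : Vec Nat c). \(n : Nat). n) 0 4 (vnil Nat) (elimVec Nat (\(ζ : Nat). \(i : Vec Nat ζ). Nat) 2 (\(g : Nat). \(η : Nat). \(β : Vec Nat g). \(b : Nat). b) 0 (vnil Nat)))
  ~> succ ((\(c : Nat). \(χ : Vec Nat 0). \(γ : Nat). γ) 4 (vnil Nat) (elimVec Nat (\(n : Nat). \(ζ : Vec Nat n). Nat) 2 (\(i : Nat). \(g : Nat). \(η : Vec Nat i). \(β : Nat). β) 0 (vnil Nat)))
  ~> succ ((\(c : Vec Nat 0). \(χ : Nat). χ) (vnil Nat) (elimVec Nat (\(γ : Nat). \(n : Vec Nat γ). Nat) 2 (\(ζ : Nat). \(i : Nat). \(g : Vec Nat ζ). \(η : Nat). η) 0 (vnil Nat)))
  ~> succ ((\(c : Nat). c) (elimVec Nat (\(χ : Nat). \(γ : Vec Nat χ). Nat) 2 (\(n : Nat). \(ζ : Nat). \(i : Vec Nat n). \(g : Nat). g) 0 (vnil Nat)))
  ~> succ (elimVec Nat (\(c : Nat). \(χ : Vec Nat c). Nat) 2 (\(γ : Nat). \(n : Nat). \(ζ : Vec Nat γ). \(i : Nat). i) 0 (vnil Nat))
  ~> 3
inferred type:
  Nat


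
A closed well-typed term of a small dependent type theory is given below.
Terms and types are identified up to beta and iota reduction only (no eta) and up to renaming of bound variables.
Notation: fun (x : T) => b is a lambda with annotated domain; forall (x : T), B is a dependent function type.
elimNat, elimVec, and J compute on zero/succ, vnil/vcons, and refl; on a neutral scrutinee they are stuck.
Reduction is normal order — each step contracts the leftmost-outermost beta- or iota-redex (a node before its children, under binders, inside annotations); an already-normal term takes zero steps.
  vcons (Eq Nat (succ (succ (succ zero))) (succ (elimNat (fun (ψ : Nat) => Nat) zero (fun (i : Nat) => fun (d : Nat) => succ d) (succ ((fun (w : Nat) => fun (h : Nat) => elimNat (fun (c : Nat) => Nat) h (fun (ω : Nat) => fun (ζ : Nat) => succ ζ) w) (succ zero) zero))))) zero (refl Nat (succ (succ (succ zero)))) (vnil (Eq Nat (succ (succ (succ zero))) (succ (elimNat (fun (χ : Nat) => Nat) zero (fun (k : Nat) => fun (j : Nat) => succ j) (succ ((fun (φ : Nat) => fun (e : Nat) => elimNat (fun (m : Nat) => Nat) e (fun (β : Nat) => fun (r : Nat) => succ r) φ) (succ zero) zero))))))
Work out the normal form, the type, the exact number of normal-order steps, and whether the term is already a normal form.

reduced normal form:
  vcons (Eq Nat (succ (succ (succ zero))) (succ (succ (succ zero)))) zero (refl Nat (succ (succ (succ zero)))) (vnil (Eq Nat (succ (succ (succ zero))) (succ (succ (succ zero)))))
inferred type:
  Vec (Eq Nat (succ (succ (succ zero))) (succ (succ (succ zero)))) (succ zero)
reduction steps (normal order): 26
term was already normal: no
first redex: an elimNat iota-redex


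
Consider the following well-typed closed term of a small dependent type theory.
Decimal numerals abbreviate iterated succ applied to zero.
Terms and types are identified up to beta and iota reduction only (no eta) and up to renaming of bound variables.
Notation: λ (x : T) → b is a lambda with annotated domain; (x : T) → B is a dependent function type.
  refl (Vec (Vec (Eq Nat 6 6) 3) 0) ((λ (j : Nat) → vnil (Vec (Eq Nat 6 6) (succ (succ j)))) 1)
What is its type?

type:
  Eq (Vec (Vec (Eq Nat 6 6) 3) 0) (vnil (Vec (Eq Nat 6 6) 3)) (vnil (Vec (Eq Nat 6 6) 3))


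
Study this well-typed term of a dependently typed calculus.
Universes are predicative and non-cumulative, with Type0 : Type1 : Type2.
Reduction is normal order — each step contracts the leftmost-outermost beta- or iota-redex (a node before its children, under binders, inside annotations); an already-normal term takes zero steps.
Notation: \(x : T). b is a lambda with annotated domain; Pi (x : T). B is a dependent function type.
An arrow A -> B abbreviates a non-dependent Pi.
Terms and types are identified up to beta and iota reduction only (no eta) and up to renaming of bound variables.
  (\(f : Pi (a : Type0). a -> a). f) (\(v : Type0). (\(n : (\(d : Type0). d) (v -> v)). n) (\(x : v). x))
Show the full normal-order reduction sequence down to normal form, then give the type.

reduction (normal order):
  (\(f : Pi (a : Type0). a -> a). f) (\(v : Type0). (\(n : (\(d : Type0). d) (v -> v)). n) (\(x : v). x))
  ~> \(f : Type0). (\(a : (\(v : Type0). v) (f -> f)). a) (\(n : f). n)
  ~> \(f : Type0). \(a : f). a
inferred type:
  Pi (f : Type0). f -> f


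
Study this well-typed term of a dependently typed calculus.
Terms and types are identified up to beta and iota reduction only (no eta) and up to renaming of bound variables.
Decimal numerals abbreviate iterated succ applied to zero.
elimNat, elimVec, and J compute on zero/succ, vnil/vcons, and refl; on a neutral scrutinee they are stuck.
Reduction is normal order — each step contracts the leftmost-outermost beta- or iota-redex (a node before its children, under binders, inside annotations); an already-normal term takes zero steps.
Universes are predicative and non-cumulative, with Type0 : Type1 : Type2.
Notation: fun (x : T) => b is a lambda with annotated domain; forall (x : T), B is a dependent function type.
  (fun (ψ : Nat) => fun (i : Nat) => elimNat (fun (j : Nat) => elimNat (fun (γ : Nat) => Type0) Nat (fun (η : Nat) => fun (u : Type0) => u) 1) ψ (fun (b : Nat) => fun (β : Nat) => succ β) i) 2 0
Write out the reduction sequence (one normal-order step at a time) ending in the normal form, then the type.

normal-order reduction sequence:
  (fun (ψ : Nat) => fun (i : Nat) => elimNat (fun (j : Nat) => elimNat (fun (γ : Nat) => Type0) Nat (fun (η : Nat) => fun (u : Type0) => u) 1) ψ (fun (b : Nat) => fun (β : Nat) => succ β) i) 2 0
  ~> (fun (ψ : Nat) => elimNat (fun (i : Nat) => elimNat (fun (j : Nat) => Type0) Nat (fun (γ : Nat) => fun (η : Type0) => η) 1) 2 (fun (u : Nat) => fun (b : Nat) => succ b) ψ) 0
  ~> elimNat (fun (ψ : Nat) => elimNat (fun (i : Nat) => Type0) Nat (fun (j : Nat) => fun (γ : Type0) => γ) 1) 2 (fun (η : Nat) => fun (u : Nat) => succ u) 0
  ~> 2
type:
  Nat


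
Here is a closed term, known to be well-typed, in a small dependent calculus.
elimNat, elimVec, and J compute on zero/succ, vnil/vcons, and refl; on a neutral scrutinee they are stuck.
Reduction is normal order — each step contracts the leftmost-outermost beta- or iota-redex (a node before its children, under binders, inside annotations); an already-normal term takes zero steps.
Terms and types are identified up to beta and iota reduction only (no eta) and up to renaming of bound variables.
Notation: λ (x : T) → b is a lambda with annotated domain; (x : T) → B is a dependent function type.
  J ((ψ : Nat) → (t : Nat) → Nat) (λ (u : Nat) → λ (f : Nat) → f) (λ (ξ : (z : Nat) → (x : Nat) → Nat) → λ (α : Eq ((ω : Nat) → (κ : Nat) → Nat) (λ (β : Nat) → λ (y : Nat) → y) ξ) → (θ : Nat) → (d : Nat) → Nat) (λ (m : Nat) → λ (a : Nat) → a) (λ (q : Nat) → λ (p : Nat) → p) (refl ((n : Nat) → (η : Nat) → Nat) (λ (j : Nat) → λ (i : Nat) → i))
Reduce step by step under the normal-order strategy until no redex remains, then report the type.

reduction (normal order):
  J ((ψ : Nat) → (t : Nat) → Nat) (λ (u : Nat) → λ (f : Nat) → f) (λ (ξ : (z : Nat) → (x : Nat) → Nat) → λ (α : Eq ((ω : Nat) → (κ : Nat) → Nat) (λ (β : Nat) → λ (y : Nat) → y) ξ) → (θ : Nat) → (d : Nat) → Nat) (λ (m : Nat) → λ (a : Nat) → a) (λ (q : Nat) → λ (p : Nat) → p) (refl ((n : Nat) → (η : Nat) → Nat) (λ (j : Nat) → λ (i : Nat) → i))
  ~> λ (ψ : Nat) → λ (t : Nat) → t
the term's type:
  (ψ : Nat) → (t : Nat) → Nat


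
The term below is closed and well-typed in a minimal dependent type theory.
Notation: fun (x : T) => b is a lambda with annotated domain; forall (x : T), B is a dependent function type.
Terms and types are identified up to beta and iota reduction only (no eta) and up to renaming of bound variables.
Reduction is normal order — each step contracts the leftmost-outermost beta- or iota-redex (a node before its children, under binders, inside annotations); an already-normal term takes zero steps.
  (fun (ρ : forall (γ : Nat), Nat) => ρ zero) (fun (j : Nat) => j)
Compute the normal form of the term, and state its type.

normal form:
  zero
inferred type:
  Nat
observation: 2 normal-order steps normalize the term, beginning with a beta-redex.


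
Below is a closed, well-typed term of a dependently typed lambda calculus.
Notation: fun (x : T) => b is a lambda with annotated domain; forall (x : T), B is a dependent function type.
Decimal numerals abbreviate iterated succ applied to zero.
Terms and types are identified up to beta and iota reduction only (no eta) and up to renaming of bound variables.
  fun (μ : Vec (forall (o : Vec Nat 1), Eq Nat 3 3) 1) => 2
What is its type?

type:
  forall (μ : Vec (forall (o : Vec Nat 1), Eq Nat 3 3) 1), Nat


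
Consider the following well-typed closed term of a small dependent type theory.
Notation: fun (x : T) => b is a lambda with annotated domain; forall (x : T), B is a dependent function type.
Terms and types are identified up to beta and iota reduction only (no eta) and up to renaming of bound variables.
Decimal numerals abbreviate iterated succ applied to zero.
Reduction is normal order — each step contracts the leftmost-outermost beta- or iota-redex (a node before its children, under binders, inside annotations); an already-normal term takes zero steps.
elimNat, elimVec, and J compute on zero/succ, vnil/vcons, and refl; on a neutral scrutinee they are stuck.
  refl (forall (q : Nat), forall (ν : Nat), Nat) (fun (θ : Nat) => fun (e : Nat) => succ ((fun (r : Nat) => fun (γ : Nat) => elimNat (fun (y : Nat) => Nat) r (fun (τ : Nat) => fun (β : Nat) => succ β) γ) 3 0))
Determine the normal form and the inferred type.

reduced normal form:
  refl (forall (q : Nat), forall (ν : Nat), Nat) (fun (θ : Nat) => fun (e : Nat) => 4)
type:
  Eq (forall (q : Nat), forall (ν : Nat), Nat) (fun (θ : Nat) => fun (e : Nat) => 4) (fun (r : Nat) => fun (γ : Nat) => 4)
observation: normalization takes exactly 3 steps under the normal-order strategy.


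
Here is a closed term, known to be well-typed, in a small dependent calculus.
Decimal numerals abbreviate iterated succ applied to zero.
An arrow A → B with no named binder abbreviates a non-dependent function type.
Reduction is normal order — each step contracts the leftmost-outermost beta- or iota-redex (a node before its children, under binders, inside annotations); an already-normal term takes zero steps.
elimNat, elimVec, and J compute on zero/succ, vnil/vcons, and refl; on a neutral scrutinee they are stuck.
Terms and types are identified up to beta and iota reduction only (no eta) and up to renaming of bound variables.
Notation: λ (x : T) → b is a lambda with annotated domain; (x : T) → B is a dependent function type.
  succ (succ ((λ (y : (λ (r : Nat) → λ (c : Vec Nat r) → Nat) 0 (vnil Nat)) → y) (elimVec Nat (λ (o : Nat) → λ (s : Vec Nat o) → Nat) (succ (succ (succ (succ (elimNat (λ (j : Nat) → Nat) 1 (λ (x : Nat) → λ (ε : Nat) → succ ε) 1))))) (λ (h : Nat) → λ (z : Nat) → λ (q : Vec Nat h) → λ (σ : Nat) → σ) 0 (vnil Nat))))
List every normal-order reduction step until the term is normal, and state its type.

reduction (normal order):
  succ (succ ((λ (y : (λ (r : Nat) → λ (c : Vec Nat r) → Nat) 0 (vnil Nat)) → y) (elimVec Nat (λ (o : Nat) → λ (s : Vec Nat o) → Nat) (succ (succ (succ (succ (elimNat (λ (j : Nat) → Nat) 1 (λ (x : Nat) → λ (ε : Nat) → succ ε) 1))))) (λ (h : Nat) → λ (z : Nat) → λ (q : Vec Nat h) → λ (σ : Nat) → σ) 0 (vnil Nat))))
  ~> succ (succ (elimVec Nat (λ (y : Nat) → λ (r : Vec Nat y) → Nat) (succ (succ (succ (succ (elimNat (λ (c : Nat) → Nat) 1 (λ (o : Nat) → λ (s : Nat) → succ s) 1))))) (λ (j : Nat) → λ (x : Nat) → λ (ε : Vec Nat j) → λ (h : Nat) → h) 0 (vnil Nat)))
  ~> succ (succ (succ (succ (succ (succ (elimNat (λ (y : Nat) → Nat) 1 (λ (r : Nat) → λ (c : Nat) → succ c) 1))))))
  ~> succ (succ (succ (succ (succ (succ ((λ (y : Nat) → λ (r : Nat) → succ r) 0 (elimNat (λ (c : Nat) → Nat) 1 (λ (o : Nat) → λ (s : Nat) → succ s) 0)))))))
  ~> succ (succ (succ (succ (succ (succ ((λ (y : Nat) → succ y) (elimNat (λ (r : Nat) → Nat) 1 (λ (c : Nat) → λ (o : Nat) → succ o) 0)))))))
  ~> succ (succ (succ (succ (succ (succ (succ (elimNat (λ (y : Nat) → Nat) 1 (λ (r : Nat) → λ (c : Nat) → succ c) 0)))))))
  ~> 8
type:
  Nat


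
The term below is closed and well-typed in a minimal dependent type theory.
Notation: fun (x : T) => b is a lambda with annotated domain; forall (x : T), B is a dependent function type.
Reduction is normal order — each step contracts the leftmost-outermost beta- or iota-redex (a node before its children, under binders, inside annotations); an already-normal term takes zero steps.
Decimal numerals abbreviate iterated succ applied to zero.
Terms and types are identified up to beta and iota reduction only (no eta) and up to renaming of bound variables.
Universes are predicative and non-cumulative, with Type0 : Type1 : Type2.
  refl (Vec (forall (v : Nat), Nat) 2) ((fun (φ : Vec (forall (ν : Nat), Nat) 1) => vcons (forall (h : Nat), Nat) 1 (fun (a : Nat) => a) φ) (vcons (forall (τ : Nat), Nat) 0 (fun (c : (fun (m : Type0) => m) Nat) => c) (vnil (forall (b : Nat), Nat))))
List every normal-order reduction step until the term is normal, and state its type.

reduction (normal order):
  refl (Vec (forall (v : Nat), Nat) 2) ((fun (φ : Vec (forall (ν : Nat), Nat) 1) => vcons (forall (h : Nat), Nat) 1 (fun (a : Nat) => a) φ) (vcons (forall (τ : Nat), Nat) 0 (fun (c : (fun (m : Type0) => m) Nat) => c) (vnil (forall (b : Nat), Nat))))
  ~> refl (Vec (forall (v : Nat), Nat) 2) (vcons (forall (φ : Nat), Nat) 1 (fun (ν : Nat) => ν) (vcons (forall (h : Nat), Nat) 0 (fun (a : (fun (τ : Type0) => τ) Nat) => a) (vnil (forall (c : Nat), Nat))))
  ~> refl (Vec (forall (v : Nat), Nat) 2) (vcons (forall (φ : Nat), Nat) 1 (fun (ν : Nat) => ν) (vcons (forall (h : Nat), Nat) 0 (fun (a : Nat) => a) (vnil (forall (τ : Nat), Nat))))
the term's type:
  Eq (Vec (forall (v : Nat), Nat) 2) (vcons (forall (φ : Nat), Nat) 1 (fun (ν : Nat) => ν) (vcons (forall (h : Nat), Nat) 0 (fun (a : Nat) => a) (vnil (forall (τ : Nat), Nat)))) (vcons (forall (c : Nat), Nat) 1 (fun (m : Nat) => m) (vcons (forall (b : Nat), Nat) 0 (fun (δ : Nat) => δ) (vnil (forall (θ : Nat), Nat))))


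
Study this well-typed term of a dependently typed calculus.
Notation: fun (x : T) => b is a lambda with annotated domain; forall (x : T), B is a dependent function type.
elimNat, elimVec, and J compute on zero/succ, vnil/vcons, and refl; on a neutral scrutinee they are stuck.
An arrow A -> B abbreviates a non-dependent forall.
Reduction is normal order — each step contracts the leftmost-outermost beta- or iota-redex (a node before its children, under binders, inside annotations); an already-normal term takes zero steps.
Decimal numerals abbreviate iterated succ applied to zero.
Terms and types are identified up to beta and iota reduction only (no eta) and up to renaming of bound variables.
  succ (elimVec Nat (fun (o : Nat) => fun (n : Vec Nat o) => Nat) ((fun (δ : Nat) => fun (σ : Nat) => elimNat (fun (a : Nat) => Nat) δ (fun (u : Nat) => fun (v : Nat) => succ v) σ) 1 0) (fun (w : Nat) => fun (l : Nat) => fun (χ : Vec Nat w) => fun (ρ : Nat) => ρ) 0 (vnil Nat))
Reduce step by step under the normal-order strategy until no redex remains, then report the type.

normal-order reduction sequence:
  succ (elimVec Nat (fun (o : Nat) => fun (n : Vec Nat o) => Nat) ((fun (δ : Nat) => fun (σ : Nat) => elimNat (fun (a : Nat) => Nat) δ (fun (u : Nat) => fun (v : Nat) => succ v) σ) 1 0) (fun (w : Nat) => fun (l : Nat) => fun (χ : Vec Nat w) => fun (ρ : Nat) => ρ) 0 (vnil Nat))
  ~> succ ((fun (o : Nat) => fun (n : Nat) => elimNat (fun (δ : Nat) => Nat) o (fun (σ : Nat) => fun (a : Nat) => succ a) n) 1 0)
  ~> succ ((fun (o : Nat) => elimNat (fun (n : Nat) => Nat) 1 (fun (δ : Nat) => fun (σ : Nat) => succ σ) o) 0)
  ~> succ (elimNat (fun (o : Nat) => Nat) 1 (fun (n : Nat) => fun (δ : Nat) => succ δ) 0)
  ~> 2
the term's type:
  Nat


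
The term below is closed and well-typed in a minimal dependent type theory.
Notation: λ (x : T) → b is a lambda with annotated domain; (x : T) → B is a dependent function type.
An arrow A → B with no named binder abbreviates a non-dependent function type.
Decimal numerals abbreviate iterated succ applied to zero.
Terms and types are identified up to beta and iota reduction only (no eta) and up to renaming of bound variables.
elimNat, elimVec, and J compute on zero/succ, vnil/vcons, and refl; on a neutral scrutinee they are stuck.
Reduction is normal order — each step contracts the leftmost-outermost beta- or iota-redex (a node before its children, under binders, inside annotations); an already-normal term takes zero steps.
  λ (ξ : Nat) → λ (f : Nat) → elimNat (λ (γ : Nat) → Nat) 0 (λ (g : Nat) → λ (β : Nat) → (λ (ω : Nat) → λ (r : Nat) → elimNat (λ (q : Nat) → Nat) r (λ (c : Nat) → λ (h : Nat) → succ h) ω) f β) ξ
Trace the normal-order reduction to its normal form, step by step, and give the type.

reduction (normal order):
  λ (ξ : Nat) → λ (f : Nat) → elimNat (λ (γ : Nat) → Nat) 0 (λ (g : Nat) → λ (β : Nat) → (λ (ω : Nat) → λ (r : Nat) → elimNat (λ (q : Nat) → Nat) r (λ (c : Nat) → λ (h : Nat) → succ h) ω) f β) ξ
  ~> λ (ξ : Nat) → λ (f : Nat) → elimNat (λ (γ : Nat) → Nat) 0 (λ (g : Nat) → λ (β : Nat) → (λ (ω : Nat) → elimNat (λ (r : Nat) → Nat) ω (λ (q : Nat) → λ (c : Nat) → succ c) f) β) ξ
  ~> λ (ξ : Nat) → λ (f : Nat) → elimNat (λ (γ : Nat) → Nat) 0 (λ (g : Nat) → λ (β : Nat) → elimNat (λ (ω : Nat) → Nat) β (λ (r : Nat) → λ (q : Nat) → succ q) f) ξ
inferred type:
  Nat → Nat → Nat


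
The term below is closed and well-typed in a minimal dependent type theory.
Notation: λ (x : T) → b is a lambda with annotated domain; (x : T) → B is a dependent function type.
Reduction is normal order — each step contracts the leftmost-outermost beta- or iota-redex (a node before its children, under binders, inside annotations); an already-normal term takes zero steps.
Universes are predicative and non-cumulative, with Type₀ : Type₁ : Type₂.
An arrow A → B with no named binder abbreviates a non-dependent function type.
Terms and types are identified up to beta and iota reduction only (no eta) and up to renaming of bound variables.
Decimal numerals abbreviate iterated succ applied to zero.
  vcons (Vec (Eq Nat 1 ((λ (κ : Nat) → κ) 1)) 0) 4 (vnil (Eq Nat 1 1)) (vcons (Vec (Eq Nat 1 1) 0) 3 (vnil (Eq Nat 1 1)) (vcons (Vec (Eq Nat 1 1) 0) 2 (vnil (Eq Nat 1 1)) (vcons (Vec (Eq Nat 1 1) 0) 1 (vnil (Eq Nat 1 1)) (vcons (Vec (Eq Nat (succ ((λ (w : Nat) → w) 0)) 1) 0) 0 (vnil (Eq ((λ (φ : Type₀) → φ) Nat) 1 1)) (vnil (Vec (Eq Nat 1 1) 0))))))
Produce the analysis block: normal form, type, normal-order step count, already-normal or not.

normal form:
  vcons (Vec (Eq Nat 1 1) 0) 4 (vnil (Eq Nat 1 1)) (vcons (Vec (Eq Nat 1 1) 0) 3 (vnil (Eq Nat 1 1)) (vcons (Vec (Eq Nat 1 1) 0) 2 (vnil (Eq Nat 1 1)) (vcons (Vec (Eq Nat 1 1) 0) 1 (vnil (Eq Nat 1 1)) (vcons (Vec (Eq Nat 1 1) 0) 0 (vnil (Eq Nat 1 1)) (vnil (Vec (Eq Nat 1 1) 0))))))
type:
  Vec (Vec (Eq Nat 1 1) 0) 5
normal-order step count: 3
already normal: no
first contracted redex: a beta-redex


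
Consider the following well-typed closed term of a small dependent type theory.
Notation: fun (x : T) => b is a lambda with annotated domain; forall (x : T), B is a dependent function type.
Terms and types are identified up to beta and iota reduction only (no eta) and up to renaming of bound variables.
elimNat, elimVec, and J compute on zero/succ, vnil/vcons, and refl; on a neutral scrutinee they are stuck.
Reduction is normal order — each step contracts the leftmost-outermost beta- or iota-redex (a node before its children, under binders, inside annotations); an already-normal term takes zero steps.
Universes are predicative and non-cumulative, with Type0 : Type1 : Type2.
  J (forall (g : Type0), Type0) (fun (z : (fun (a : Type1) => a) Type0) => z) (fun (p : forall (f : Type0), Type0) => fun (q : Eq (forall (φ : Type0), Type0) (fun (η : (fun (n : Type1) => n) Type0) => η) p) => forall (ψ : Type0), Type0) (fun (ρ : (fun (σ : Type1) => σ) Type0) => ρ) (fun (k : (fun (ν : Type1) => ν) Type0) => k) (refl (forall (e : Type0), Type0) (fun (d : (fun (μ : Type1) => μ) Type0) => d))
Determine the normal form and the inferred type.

normal form:
  fun (g : Type0) => g
type:
  forall (g : Type0), Type0
observation: 2 normal-order steps separate the term from its normal form.


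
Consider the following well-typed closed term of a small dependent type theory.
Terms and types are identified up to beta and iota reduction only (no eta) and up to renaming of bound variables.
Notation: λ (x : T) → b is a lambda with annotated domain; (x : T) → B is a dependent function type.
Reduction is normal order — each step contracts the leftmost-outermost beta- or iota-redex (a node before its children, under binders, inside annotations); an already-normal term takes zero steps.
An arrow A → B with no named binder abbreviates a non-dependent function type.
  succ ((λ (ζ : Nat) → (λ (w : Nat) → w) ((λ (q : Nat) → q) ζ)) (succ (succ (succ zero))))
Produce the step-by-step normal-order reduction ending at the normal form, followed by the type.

normal-order reduction:
  succ ((λ (ζ : Nat) → (λ (w : Nat) → w) ((λ (q : Nat) → q) ζ)) (succ (succ (succ zero))))
  ~> succ ((λ (ζ : Nat) → ζ) ((λ (w : Nat) → w) (succ (succ (succ zero)))))
  ~> succ ((λ (ζ : Nat) → ζ) (succ (succ (succ zero))))
  ~> succ (succ (succ (succ zero)))
type:
  Nat


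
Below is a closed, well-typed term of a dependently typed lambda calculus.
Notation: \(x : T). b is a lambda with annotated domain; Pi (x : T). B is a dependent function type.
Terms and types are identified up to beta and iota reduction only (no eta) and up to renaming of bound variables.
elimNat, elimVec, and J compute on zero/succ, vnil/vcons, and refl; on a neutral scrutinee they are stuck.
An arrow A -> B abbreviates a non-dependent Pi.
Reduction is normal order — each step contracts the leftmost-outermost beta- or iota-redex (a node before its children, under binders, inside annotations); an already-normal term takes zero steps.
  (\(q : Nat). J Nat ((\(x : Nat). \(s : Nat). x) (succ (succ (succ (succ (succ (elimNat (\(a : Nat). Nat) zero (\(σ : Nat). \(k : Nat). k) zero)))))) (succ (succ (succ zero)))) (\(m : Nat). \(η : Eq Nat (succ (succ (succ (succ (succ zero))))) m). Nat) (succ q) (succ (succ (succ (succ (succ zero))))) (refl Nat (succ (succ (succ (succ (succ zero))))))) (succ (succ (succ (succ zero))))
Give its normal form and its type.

reduced normal form:
  succ (succ (succ (succ (succ zero))))
type:
  Nat


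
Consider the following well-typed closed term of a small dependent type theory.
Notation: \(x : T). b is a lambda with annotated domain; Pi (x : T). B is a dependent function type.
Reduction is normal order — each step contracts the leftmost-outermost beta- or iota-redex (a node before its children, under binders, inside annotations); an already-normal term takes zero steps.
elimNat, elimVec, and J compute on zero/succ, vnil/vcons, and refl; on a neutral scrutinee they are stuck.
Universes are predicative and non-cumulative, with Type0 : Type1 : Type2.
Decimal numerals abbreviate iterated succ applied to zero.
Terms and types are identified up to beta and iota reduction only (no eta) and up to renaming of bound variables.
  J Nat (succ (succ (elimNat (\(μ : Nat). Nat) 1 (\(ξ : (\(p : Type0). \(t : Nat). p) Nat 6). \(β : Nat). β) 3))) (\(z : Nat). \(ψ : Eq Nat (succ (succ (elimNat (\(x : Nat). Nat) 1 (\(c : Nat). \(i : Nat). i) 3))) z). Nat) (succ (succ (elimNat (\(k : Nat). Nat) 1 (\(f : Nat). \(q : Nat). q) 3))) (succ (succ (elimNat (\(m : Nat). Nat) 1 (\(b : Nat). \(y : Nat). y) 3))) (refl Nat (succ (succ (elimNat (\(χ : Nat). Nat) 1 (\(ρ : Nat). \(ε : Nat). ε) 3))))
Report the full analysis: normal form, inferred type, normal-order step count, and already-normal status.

resulting normal form:
  3
the term's type:
  Nat
reduction steps (normal order): 11
term was already normal: no
first redex: a J iota-redex


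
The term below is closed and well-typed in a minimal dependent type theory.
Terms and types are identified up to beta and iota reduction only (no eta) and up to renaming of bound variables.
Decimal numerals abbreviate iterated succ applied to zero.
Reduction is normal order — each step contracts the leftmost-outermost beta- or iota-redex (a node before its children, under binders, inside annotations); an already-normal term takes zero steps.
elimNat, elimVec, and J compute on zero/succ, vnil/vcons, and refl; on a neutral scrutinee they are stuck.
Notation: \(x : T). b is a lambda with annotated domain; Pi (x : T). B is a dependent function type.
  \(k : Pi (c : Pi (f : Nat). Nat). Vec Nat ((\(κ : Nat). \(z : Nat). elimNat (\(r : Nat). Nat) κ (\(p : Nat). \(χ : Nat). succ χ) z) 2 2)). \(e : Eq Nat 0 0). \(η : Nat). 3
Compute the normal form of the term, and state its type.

reduced normal form:
  \(k : Pi (c : Pi (f : Nat). Nat). Vec Nat 4). \(κ : Eq Nat 0 0). \(z : Nat). 3
inferred type:
  Pi (k : Pi (c : Pi (f : Nat). Nat). Vec Nat 4). Pi (κ : Eq Nat 0 0). Pi (z : Nat). Nat


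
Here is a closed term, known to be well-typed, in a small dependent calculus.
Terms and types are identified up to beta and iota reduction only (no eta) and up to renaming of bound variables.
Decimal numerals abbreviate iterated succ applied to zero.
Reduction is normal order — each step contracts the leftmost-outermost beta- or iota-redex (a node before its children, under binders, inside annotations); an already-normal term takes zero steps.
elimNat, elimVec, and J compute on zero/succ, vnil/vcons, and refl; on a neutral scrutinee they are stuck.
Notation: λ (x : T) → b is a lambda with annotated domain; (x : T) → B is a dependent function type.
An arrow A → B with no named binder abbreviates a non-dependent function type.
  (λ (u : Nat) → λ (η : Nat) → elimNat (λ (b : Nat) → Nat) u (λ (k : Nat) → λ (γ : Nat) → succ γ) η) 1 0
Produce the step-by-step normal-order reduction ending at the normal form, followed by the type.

normal-order reduction sequence:
  (λ (u : Nat) → λ (η : Nat) → elimNat (λ (b : Nat) → Nat) u (λ (k : Nat) → λ (γ : Nat) → succ γ) η) 1 0
  ~> (λ (u : Nat) → elimNat (λ (η : Nat) → Nat) 1 (λ (b : Nat) → λ (k : Nat) → succ k) u) 0
  ~> elimNat (λ (u : Nat) → Nat) 1 (λ (η : Nat) → λ (b : Nat) → succ b) 0
  ~> 1
type:
  Nat


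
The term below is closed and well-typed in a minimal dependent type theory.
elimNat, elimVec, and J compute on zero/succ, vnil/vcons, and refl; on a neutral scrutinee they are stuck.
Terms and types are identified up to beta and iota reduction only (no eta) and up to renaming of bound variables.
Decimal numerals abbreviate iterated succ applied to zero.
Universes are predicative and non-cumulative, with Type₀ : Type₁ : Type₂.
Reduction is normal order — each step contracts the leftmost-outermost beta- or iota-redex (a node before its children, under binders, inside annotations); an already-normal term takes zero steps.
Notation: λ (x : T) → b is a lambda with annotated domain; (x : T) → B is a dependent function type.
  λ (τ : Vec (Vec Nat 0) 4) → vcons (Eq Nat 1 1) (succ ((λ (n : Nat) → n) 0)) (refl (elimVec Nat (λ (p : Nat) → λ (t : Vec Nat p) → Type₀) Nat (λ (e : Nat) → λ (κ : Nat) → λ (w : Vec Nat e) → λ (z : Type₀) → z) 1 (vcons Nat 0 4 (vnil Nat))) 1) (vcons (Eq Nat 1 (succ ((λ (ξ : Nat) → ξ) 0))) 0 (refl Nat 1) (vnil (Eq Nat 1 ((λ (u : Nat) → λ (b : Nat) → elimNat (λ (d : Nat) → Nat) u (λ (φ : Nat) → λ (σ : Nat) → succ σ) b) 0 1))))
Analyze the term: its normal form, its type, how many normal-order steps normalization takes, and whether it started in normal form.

resulting normal form:
  λ (τ : Vec (Vec Nat 0) 4) → vcons (Eq Nat 1 1) 1 (refl Nat 1) (vcons (Eq Nat 1 1) 0 (refl Nat 1) (vnil (Eq Nat 1 1)))
type:
  (τ : Vec (Vec Nat 0) 4) → Vec (Eq Nat 1 1) 2
reduction steps (normal order): 14
term was already normal: no
first redex: a beta-redex


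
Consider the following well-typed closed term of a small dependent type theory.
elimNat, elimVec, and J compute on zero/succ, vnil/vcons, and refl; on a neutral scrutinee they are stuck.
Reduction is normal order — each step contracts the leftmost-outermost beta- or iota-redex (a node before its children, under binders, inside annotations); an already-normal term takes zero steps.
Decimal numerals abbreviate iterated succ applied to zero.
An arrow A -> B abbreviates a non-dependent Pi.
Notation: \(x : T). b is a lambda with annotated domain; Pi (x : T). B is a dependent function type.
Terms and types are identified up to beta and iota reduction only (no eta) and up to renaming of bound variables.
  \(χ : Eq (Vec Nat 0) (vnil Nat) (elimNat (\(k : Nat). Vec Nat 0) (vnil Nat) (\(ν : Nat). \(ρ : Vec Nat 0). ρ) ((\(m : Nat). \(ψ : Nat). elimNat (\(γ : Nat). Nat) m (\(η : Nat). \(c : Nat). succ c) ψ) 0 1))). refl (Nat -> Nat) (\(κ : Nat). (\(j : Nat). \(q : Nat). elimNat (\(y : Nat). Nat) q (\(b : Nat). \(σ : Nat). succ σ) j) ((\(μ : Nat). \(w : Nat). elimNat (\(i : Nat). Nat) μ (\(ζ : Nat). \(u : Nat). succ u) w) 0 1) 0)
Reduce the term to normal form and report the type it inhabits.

normal form:
  \(χ : Eq (Vec Nat 0) (vnil Nat) (vnil Nat)). refl (Nat -> Nat) (\(k : Nat). 1)
type:
  Eq (Vec Nat 0) (vnil Nat) (vnil Nat) -> Eq (Nat -> Nat) (\(χ : Nat). 1) (\(k : Nat). 1)


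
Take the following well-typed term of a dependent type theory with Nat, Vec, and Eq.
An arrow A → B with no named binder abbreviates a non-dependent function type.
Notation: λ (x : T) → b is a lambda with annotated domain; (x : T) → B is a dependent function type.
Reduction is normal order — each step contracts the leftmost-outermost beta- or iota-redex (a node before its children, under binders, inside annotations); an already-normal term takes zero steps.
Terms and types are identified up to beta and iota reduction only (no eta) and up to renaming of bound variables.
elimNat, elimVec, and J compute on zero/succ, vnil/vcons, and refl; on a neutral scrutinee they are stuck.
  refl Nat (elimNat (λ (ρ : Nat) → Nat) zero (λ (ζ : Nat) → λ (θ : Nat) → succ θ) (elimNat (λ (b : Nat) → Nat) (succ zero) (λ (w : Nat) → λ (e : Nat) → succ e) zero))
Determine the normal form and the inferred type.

reduced normal form:
  refl Nat (succ zero)
inferred type:
  Eq Nat (succ zero) (succ zero)
observation: reduction starts at an elimNat iota-redex, and 5 normal-order steps reach the normal form.


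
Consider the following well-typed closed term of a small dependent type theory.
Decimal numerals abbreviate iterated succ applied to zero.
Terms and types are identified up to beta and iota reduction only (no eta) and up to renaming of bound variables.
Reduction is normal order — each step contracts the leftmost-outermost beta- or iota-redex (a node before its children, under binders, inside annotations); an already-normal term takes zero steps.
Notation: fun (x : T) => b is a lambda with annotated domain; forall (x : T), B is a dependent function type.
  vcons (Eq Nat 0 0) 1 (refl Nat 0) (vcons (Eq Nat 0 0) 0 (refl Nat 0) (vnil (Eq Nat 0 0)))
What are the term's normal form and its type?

resulting normal form:
  vcons (Eq Nat 0 0) 1 (refl Nat 0) (vcons (Eq Nat 0 0) 0 (refl Nat 0) (vnil (Eq Nat 0 0)))
type:
  Vec (Eq Nat 0 0) 2
observation: the term is already in normal form.


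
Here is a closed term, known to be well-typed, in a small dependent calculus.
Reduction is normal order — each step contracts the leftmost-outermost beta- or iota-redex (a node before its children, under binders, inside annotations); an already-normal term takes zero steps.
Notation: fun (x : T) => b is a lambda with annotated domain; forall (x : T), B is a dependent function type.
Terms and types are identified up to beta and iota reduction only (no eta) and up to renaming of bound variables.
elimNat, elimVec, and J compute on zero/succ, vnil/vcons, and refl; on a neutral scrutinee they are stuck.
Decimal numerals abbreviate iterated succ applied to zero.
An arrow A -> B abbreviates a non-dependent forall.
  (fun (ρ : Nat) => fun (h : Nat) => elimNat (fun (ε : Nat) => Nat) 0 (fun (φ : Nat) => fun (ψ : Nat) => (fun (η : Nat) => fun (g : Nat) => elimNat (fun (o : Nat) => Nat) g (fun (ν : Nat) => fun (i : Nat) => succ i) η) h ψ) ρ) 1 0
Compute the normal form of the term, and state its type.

reduced normal form:
  0
type:
  Nat
observation: 9 normal-order steps separate the term from its normal form.


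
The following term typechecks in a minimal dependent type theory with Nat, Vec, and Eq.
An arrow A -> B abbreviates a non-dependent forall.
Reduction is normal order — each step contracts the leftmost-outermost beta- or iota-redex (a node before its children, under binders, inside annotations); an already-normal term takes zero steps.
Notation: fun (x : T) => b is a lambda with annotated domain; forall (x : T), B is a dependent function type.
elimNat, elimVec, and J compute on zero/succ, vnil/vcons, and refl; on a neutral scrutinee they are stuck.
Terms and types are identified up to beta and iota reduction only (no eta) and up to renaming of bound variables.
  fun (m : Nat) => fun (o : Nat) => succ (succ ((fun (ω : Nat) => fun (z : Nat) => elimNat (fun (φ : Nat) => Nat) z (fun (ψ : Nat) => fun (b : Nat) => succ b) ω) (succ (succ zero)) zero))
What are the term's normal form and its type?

reduced normal form:
  fun (m : Nat) => fun (o : Nat) => succ (succ (succ (succ zero)))
type:
  Nat -> Nat -> Nat


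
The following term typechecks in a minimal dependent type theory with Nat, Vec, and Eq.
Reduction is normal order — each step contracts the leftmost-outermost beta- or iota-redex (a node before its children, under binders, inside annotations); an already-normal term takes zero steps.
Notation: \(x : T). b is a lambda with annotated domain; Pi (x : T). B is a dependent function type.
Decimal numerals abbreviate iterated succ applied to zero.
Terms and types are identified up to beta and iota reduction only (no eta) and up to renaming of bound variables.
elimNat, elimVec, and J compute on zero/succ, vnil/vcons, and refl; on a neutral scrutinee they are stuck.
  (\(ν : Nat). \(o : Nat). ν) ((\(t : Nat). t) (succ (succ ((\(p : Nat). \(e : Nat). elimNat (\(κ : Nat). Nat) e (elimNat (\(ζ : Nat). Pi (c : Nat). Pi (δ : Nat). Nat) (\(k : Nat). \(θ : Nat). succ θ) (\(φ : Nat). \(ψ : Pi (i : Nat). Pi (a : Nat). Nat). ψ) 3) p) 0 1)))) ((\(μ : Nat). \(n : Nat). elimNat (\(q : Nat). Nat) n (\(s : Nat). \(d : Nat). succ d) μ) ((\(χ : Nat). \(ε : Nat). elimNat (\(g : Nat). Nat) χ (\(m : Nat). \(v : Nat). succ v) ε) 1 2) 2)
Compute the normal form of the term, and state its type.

normal form:
  3
the term's type:
  Nat
observation: 6 normal-order steps normalize the term, beginning with a beta-redex.


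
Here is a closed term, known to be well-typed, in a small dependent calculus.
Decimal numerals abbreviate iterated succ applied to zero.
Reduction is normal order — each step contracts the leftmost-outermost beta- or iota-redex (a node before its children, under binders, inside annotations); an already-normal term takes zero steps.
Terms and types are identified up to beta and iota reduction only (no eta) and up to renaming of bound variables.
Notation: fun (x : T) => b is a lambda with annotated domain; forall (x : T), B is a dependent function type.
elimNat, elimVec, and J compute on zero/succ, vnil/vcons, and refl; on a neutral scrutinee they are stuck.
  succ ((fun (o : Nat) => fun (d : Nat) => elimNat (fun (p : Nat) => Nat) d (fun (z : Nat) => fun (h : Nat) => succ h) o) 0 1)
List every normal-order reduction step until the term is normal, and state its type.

normal-order reduction sequence:
  succ ((fun (o : Nat) => fun (d : Nat) => elimNat (fun (p : Nat) => Nat) d (fun (z : Nat) => fun (h : Nat) => succ h) o) 0 1)
  ~> succ ((fun (o : Nat) => elimNat (fun (d : Nat) => Nat) o (fun (p : Nat) => fun (z : Nat) => succ z) 0) 1)
  ~> succ (elimNat (fun (o : Nat) => Nat) 1 (fun (d : Nat) => fun (p : Nat) => succ p) 0)
  ~> 2
type:
  Nat


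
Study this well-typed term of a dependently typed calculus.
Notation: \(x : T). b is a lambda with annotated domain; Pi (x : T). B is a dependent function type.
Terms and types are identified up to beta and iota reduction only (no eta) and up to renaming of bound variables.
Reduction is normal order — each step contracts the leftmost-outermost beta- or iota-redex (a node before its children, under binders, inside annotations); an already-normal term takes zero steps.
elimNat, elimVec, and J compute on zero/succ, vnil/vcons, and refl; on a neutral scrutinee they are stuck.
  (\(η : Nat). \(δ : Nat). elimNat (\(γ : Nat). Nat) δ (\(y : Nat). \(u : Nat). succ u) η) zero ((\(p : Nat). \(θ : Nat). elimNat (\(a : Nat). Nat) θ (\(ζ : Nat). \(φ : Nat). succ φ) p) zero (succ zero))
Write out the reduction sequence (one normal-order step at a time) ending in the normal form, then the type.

reduction (normal order):
  (\(η : Nat). \(δ : Nat). elimNat (\(γ : Nat). Nat) δ (\(y : Nat). \(u : Nat). succ u) η) zero ((\(p : Nat). \(θ : Nat). elimNat (\(a : Nat). Nat) θ (\(ζ : Nat). \(φ : Nat). succ φ) p) zero (succ zero))
  ~> (\(η : Nat). elimNat (\(δ : Nat). Nat) η (\(γ : Nat). \(y : Nat). succ y) zero) ((\(u : Nat). \(p : Nat). elimNat (\(θ : Nat). Nat) p (\(a : Nat). \(ζ : Nat). succ ζ) u) zero (succ zero))
  ~> elimNat (\(η : Nat). Nat) ((\(δ : Nat). \(γ : Nat). elimNat (\(y : Nat). Nat) γ (\(u : Nat). \(p : Nat). succ p) δ) zero (succ zero)) (\(θ : Nat). \(a : Nat). succ a) zero
  ~> (\(η : Nat). \(δ : Nat). elimNat (\(γ : Nat). Nat) δ (\(y : Nat). \(u : Nat). succ u) η) zero (succ zero)
  ~> (\(η : Nat). elimNat (\(δ : Nat). Nat) η (\(γ : Nat). \(y : Nat). succ y) zero) (succ zero)
  ~> elimNat (\(η : Nat). Nat) (succ zero) (\(δ : Nat). \(γ : Nat). succ γ) zero
  ~> succ zero
the term's type:
  Nat


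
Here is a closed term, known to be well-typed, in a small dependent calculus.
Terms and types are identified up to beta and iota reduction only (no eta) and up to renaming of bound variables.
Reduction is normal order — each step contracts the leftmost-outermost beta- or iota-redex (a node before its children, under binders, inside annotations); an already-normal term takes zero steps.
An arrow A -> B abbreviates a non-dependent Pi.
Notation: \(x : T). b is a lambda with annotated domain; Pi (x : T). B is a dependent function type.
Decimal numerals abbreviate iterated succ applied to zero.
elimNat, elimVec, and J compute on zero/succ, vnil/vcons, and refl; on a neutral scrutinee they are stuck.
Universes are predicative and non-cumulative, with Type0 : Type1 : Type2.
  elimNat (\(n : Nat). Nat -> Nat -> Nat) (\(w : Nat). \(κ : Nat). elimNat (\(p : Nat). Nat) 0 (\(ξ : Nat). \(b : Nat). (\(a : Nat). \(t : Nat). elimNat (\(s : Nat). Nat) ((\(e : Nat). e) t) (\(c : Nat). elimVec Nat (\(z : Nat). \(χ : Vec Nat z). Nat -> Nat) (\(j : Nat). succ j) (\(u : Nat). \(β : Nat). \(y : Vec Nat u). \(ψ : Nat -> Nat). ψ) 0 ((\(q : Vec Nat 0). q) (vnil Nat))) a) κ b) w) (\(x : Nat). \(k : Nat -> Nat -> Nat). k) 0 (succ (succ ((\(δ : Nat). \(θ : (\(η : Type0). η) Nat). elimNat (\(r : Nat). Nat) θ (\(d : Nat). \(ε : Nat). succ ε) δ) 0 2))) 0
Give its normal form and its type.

resulting normal form:
  0
inferred type:
  Nat
observation: normalization takes exactly 31 steps under the normal-order strategy.
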